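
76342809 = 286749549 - 210406740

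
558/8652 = 93/1442=0.06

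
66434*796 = 52881464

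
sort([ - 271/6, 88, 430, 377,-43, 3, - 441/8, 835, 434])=[ - 441/8,-271/6,-43, 3, 88 , 377,430, 434,835]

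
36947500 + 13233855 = 50181355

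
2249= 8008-5759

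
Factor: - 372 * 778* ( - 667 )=193040472 = 2^3*3^1*23^1* 29^1*31^1*389^1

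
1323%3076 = 1323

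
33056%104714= 33056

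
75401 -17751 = 57650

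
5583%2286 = 1011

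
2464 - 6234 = -3770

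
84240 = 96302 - 12062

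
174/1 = 174 = 174.00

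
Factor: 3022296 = 2^3*3^1*125929^1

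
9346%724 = 658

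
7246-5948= 1298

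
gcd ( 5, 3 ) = 1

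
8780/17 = 516  +  8/17 = 516.47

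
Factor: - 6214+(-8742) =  - 2^2*3739^1 = - 14956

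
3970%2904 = 1066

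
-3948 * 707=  - 2791236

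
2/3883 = 2/3883 = 0.00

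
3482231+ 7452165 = 10934396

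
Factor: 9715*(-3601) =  - 34983715 = - 5^1*13^1*29^1*67^1*277^1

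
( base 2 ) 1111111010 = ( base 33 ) us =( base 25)1FI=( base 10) 1018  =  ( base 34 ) tw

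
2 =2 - 0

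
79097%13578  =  11207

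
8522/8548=4261/4274 = 1.00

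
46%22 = 2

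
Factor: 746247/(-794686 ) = - 2^( - 1)*3^1*37^( - 1)*10739^ ( - 1 )*248749^1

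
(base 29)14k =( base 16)3D1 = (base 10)977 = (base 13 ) 5A2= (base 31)10g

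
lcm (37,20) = 740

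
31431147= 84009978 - 52578831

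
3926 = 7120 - 3194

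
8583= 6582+2001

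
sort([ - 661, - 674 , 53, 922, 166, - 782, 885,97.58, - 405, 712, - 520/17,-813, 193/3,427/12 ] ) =[  -  813, - 782, - 674,  -  661, - 405,-520/17 , 427/12,  53, 193/3,97.58, 166, 712, 885,922] 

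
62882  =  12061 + 50821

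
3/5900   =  3/5900=   0.00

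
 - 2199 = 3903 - 6102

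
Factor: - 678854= - 2^1*11^1*59^1*523^1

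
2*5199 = 10398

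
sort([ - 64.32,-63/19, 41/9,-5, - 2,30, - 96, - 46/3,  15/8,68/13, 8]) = [- 96, - 64.32 , - 46/3, - 5,-63/19, - 2, 15/8,41/9,68/13,8, 30 ]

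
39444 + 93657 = 133101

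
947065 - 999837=  -  52772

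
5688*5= 28440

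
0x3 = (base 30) 3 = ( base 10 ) 3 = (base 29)3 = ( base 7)3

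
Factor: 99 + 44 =11^1 *13^1 = 143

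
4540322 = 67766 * 67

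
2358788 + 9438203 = 11796991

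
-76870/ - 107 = 76870/107= 718.41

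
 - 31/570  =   - 31/570 = -0.05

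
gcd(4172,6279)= 7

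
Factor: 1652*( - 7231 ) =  - 11945612 = - 2^2*7^2*59^1*1033^1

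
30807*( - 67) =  - 2064069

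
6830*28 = 191240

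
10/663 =10/663=   0.02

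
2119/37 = 57 + 10/37 = 57.27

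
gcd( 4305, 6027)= 861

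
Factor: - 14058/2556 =  -  2^( - 1)*11^1 = - 11/2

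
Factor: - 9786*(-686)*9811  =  2^2*3^1*7^4 * 233^1*9811^1 = 65863165956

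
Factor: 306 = 2^1* 3^2 * 17^1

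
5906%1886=248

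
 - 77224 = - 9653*8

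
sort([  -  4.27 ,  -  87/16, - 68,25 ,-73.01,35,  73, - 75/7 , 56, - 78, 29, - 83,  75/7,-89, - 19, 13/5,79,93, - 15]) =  [- 89,-83, - 78, - 73.01,- 68, - 19, - 15, - 75/7 , - 87/16, - 4.27, 13/5, 75/7,25 , 29 , 35,56,73, 79,  93]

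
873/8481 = 291/2827=0.10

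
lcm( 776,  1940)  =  3880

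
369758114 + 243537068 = 613295182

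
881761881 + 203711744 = 1085473625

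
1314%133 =117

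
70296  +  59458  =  129754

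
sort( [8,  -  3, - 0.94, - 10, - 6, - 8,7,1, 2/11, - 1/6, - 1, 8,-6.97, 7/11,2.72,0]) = [ - 10, - 8,  -  6.97, - 6, -3, - 1,  -  0.94,-1/6,0,2/11,7/11,1,  2.72,7,8,8 ] 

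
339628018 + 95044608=434672626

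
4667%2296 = 75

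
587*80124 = 47032788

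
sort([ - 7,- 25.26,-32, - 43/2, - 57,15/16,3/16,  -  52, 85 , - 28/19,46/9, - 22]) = [ - 57, - 52,-32,- 25.26, - 22, - 43/2,-7, - 28/19,3/16,15/16, 46/9,85]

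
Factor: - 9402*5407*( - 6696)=2^4 *3^4*31^1*1567^1*5407^1 = 340401967344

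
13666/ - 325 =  - 13666/325 =- 42.05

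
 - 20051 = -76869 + 56818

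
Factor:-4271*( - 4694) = 2^1*2347^1 * 4271^1= 20048074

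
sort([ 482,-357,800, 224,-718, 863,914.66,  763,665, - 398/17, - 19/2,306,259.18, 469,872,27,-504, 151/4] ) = [-718, - 504, - 357, - 398/17, - 19/2, 27,151/4,224,259.18,306,469 , 482, 665,763,  800,  863, 872,914.66 ] 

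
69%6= 3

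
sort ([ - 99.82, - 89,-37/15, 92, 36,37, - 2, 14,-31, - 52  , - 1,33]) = [ - 99.82, -89, - 52, - 31, - 37/15, - 2, - 1,14, 33, 36, 37, 92] 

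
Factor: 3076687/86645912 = 2^( - 3)*23^1*313^( - 1)*34603^( - 1 ) * 133769^1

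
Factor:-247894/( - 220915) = 634/565 = 2^1*5^( - 1)* 113^( - 1)*317^1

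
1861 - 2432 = -571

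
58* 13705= 794890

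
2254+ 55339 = 57593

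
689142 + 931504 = 1620646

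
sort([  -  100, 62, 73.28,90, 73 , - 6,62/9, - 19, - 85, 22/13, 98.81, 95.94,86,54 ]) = [ - 100 , - 85,-19, - 6, 22/13, 62/9,  54 , 62, 73 , 73.28, 86, 90,95.94, 98.81]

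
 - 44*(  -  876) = 38544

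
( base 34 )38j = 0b111010101111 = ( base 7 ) 13650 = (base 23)72a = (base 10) 3759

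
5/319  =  5/319 = 0.02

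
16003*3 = 48009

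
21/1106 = 3/158 = 0.02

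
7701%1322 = 1091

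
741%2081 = 741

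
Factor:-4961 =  - 11^2*41^1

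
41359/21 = 41359/21 = 1969.48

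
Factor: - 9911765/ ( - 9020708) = 2^ ( - 2 )*5^1*17^1*29^1*1361^( -1)*1657^(  -  1) * 4021^1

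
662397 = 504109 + 158288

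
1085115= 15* 72341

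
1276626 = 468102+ 808524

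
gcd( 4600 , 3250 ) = 50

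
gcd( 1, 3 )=1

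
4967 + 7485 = 12452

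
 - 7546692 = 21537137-29083829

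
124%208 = 124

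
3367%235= 77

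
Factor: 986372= 2^2 * 83^1*2971^1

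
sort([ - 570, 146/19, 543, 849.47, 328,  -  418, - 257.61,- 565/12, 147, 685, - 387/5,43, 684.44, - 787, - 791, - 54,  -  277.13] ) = [ - 791,  -  787, - 570, - 418, - 277.13, - 257.61 , - 387/5 , - 54, - 565/12, 146/19, 43,147, 328, 543, 684.44, 685,  849.47]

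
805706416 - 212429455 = 593276961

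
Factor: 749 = 7^1*107^1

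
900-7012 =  - 6112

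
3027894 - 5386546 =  - 2358652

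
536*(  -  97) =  - 51992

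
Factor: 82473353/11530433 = 53^1*107^1*14543^1*11530433^( - 1 ) 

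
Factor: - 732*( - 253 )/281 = 2^2*3^1*11^1*23^1* 61^1*281^( - 1 ) = 185196/281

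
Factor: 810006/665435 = 2^1*3^1*5^( - 1 )*127^1*1063^1*133087^( - 1)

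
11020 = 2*5510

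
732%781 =732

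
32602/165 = 197 + 97/165 = 197.59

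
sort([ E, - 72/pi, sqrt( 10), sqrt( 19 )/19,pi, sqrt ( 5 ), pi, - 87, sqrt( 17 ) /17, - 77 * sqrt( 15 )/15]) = [ - 87,  -  72/pi,  -  77*sqrt(15 )/15, sqrt( 19 )/19,  sqrt( 17) /17,sqrt( 5), E,pi, pi, sqrt( 10)] 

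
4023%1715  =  593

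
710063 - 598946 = 111117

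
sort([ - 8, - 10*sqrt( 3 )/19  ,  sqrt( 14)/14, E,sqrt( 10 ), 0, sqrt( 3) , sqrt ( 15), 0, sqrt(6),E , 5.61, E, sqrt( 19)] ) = [ - 8, - 10*sqrt( 3)/19,0 , 0, sqrt( 14)/14,sqrt(3 ), sqrt (6) , E,E, E, sqrt( 10), sqrt( 15), sqrt( 19), 5.61]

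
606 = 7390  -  6784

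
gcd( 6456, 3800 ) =8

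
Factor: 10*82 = 2^2*  5^1*41^1 = 820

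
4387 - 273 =4114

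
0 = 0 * 44460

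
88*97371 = 8568648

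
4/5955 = 4/5955 = 0.00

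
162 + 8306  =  8468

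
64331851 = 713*90227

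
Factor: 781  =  11^1*71^1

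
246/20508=41/3418= 0.01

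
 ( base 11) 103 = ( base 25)4O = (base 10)124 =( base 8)174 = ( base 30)44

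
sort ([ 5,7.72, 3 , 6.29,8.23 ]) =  [ 3,5,6.29,7.72,8.23 ] 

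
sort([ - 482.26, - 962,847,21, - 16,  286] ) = [ - 962, - 482.26, - 16, 21, 286,  847]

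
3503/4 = 3503/4 = 875.75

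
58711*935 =54894785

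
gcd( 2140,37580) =20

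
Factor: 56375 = 5^3*11^1  *41^1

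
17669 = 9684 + 7985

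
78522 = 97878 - 19356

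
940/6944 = 235/1736 = 0.14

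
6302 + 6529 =12831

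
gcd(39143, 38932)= 1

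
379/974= 379/974 = 0.39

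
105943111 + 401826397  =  507769508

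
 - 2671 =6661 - 9332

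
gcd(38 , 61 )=1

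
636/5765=636/5765 = 0.11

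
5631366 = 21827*258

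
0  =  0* 10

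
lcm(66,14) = 462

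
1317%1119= 198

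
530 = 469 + 61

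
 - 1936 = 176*( - 11) 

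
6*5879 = 35274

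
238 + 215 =453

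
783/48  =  261/16 =16.31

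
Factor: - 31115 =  - 5^1*7^2 * 127^1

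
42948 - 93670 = -50722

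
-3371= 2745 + -6116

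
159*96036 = 15269724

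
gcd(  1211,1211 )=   1211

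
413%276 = 137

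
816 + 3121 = 3937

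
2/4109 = 2/4109 = 0.00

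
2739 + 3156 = 5895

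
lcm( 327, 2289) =2289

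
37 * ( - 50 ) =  - 1850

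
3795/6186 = 1265/2062=0.61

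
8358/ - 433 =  - 20 +302/433 = - 19.30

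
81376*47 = 3824672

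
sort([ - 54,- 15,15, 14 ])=[ - 54, - 15,14, 15]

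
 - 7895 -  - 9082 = 1187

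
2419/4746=2419/4746=0.51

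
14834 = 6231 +8603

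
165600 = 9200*18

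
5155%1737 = 1681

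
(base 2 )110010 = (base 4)302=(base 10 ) 50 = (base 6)122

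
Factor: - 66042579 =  - 3^1*22014193^1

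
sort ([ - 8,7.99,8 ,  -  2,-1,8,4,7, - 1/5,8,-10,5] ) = [ - 10,  -  8,  -  2,- 1, - 1/5, 4,5 , 7,  7.99,8, 8,8] 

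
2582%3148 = 2582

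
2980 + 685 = 3665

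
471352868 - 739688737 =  - 268335869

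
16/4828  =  4/1207=0.00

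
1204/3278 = 602/1639 =0.37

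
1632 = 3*544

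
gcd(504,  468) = 36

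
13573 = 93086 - 79513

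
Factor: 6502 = 2^1 * 3251^1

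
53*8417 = 446101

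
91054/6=45527/3 =15175.67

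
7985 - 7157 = 828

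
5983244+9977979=15961223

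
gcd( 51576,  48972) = 84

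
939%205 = 119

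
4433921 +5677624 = 10111545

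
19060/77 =19060/77  =  247.53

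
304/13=304/13  =  23.38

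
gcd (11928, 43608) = 24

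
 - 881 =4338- 5219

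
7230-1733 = 5497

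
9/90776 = 9/90776 = 0.00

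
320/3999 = 320/3999 = 0.08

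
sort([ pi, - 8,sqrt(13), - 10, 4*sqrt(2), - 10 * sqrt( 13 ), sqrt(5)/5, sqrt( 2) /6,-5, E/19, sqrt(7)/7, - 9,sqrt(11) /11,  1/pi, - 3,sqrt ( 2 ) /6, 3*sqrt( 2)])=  [ -10 * sqrt( 13), - 10, - 9, - 8, - 5, - 3, E/19,sqrt(2 ) /6, sqrt( 2)/6, sqrt(11) /11, 1/pi, sqrt(7)/7, sqrt(5 ) /5,pi, sqrt(13 ),3 * sqrt( 2), 4*sqrt( 2 )]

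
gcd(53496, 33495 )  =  3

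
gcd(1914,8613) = 957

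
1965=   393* 5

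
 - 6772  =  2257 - 9029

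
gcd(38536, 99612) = 4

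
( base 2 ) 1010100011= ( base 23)168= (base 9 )830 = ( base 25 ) 120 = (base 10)675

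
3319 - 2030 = 1289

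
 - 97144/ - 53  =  1832 + 48/53 = 1832.91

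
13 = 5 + 8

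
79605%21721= 14442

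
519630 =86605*6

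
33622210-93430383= -59808173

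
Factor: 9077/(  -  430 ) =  - 2^( - 1)*5^( - 1)* 29^1*43^( - 1)*313^1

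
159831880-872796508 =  - 712964628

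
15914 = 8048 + 7866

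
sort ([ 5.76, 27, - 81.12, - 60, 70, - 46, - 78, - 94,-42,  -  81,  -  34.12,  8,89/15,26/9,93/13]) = [ - 94, - 81.12, - 81, - 78, - 60,  -  46, - 42, - 34.12, 26/9,5.76,89/15 , 93/13,8,27,  70 ]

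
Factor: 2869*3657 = 3^1*19^1 * 23^1*53^1 * 151^1 = 10491933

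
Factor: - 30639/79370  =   - 2^( - 1)*3^1*5^( - 1 )*7^1*1459^1*7937^( - 1)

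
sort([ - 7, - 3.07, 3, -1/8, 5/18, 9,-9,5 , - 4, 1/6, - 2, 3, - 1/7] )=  [ - 9, - 7, - 4, - 3.07, - 2, - 1/7 , - 1/8, 1/6,5/18 , 3, 3, 5,9] 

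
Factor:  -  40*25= -2^3*5^3= - 1000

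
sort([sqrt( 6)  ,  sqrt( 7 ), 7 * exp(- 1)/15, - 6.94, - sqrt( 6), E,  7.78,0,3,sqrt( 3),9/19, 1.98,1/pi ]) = [-6.94 ,  -  sqrt( 6 ) , 0, 7*exp( - 1)/15,1/pi, 9/19, sqrt( 3) , 1.98,sqrt ( 6),  sqrt(7), E  ,  3, 7.78]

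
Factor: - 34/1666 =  - 7^( - 2 ) = - 1/49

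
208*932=193856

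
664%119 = 69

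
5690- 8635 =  - 2945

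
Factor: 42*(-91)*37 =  - 2^1*3^1*7^2*13^1*37^1 = - 141414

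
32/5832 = 4/729 = 0.01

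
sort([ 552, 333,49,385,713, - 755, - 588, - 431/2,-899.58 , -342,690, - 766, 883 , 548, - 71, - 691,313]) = [ -899.58,-766, - 755, - 691,-588, - 342, - 431/2, - 71,49,313,333,385,548,552, 690 , 713,883] 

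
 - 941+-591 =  - 1532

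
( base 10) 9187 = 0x23E3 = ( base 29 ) AQN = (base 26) DF9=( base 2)10001111100011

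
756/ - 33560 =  - 1  +  8201/8390= - 0.02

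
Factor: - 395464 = -2^3  *49433^1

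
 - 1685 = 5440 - 7125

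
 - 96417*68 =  - 6556356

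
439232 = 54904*8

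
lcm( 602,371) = 31906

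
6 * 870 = 5220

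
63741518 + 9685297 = 73426815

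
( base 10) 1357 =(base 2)10101001101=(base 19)3E8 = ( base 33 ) 184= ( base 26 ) 205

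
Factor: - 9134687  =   - 19^1* 480773^1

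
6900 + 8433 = 15333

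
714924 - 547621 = 167303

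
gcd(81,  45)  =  9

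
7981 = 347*23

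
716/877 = 716/877  =  0.82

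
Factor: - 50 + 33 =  - 17  =  - 17^1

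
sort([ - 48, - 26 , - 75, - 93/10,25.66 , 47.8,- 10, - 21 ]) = [ - 75, - 48, - 26, - 21, - 10, - 93/10,25.66 , 47.8 ]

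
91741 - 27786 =63955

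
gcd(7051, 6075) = 1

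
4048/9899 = 4048/9899 = 0.41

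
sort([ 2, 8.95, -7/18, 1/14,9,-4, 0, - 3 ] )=[ -4 , - 3, - 7/18,0 , 1/14,2, 8.95, 9 ]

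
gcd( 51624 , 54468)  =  36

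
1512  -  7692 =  - 6180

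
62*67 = 4154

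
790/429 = 790/429 = 1.84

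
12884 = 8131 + 4753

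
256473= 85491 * 3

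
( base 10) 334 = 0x14E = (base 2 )101001110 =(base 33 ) a4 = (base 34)9s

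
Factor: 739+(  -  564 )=5^2*7^1= 175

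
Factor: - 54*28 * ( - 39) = 58968 = 2^3*3^4*7^1*13^1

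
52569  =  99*531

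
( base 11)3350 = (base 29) 573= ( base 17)F48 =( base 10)4411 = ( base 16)113B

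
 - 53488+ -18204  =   - 71692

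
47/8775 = 47/8775 = 0.01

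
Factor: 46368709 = 29^1*109^1*14669^1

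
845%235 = 140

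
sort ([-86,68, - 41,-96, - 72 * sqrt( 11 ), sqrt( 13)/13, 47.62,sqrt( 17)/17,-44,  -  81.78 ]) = [-72*  sqrt( 11),-96,-86 ,-81.78, - 44,-41,sqrt(17)/17, sqrt( 13)/13, 47.62 , 68 ]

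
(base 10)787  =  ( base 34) N5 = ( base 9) 1064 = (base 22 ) 1DH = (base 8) 1423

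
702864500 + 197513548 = 900378048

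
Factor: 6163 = 6163^1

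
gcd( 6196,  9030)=2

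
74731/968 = 74731/968 = 77.20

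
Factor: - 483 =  - 3^1*7^1 * 23^1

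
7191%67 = 22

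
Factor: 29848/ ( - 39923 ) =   -  2^3 * 7^1*37^(-1 )*41^1*83^(- 1) = - 2296/3071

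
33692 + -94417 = -60725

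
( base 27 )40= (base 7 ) 213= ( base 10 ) 108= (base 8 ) 154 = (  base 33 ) 39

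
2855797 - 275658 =2580139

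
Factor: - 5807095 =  - 5^1*7^1*83^1*1999^1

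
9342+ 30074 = 39416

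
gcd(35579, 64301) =1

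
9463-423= 9040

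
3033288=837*3624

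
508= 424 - -84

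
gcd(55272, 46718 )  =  658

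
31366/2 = 15683 = 15683.00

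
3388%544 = 124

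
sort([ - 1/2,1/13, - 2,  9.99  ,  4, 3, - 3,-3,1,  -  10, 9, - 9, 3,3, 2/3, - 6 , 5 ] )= [ - 10, - 9 , - 6,- 3,-3, - 2,  -  1/2, 1/13,2/3, 1,3,3,3,4,5,9,9.99] 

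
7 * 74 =518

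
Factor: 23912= 2^3*7^2*61^1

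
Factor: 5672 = 2^3*709^1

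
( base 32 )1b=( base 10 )43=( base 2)101011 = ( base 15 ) 2d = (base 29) 1e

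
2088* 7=14616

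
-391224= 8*( - 48903)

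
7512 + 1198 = 8710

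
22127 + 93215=115342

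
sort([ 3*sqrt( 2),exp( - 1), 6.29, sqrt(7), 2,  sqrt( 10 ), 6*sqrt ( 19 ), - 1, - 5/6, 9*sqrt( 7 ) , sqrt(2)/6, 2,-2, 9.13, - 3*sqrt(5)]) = [ - 3*sqrt (5), - 2, - 1,  -  5/6,sqrt(2)/6 , exp(-1 ),2,2, sqrt( 7 ),sqrt(10),  3 * sqrt(2 ),6.29,9.13,  9 * sqrt(7),6*sqrt( 19)]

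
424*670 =284080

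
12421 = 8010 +4411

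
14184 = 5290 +8894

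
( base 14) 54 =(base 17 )46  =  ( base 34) 26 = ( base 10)74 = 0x4a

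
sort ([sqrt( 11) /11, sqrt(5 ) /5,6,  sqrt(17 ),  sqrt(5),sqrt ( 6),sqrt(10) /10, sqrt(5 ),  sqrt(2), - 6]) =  [ - 6, sqrt(11)/11, sqrt( 10 ) /10, sqrt(5 ) /5 , sqrt(2) , sqrt( 5) , sqrt(5 ), sqrt(6) , sqrt( 17),6]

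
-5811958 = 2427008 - 8238966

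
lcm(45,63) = 315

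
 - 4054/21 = -194 +20/21 = - 193.05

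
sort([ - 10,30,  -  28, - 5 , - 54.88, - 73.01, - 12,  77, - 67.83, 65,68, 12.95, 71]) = [ - 73.01, - 67.83, - 54.88  , - 28, - 12, - 10, -5,12.95,30, 65, 68, 71 , 77]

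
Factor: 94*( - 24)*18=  - 40608 = - 2^5*3^3*47^1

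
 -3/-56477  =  3/56477 = 0.00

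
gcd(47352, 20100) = 12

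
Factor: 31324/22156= 41/29 = 29^( - 1)*41^1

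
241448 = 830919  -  589471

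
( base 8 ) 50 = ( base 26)1e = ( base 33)17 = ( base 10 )40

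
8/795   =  8/795 = 0.01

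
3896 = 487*8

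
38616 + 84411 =123027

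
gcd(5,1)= 1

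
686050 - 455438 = 230612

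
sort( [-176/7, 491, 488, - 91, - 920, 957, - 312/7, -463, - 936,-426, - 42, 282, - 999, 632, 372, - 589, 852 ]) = [ -999, - 936, - 920, - 589, - 463, - 426, - 91, - 312/7, - 42, - 176/7, 282 , 372, 488,491 , 632, 852, 957]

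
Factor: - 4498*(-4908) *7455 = 164577951720 = 2^3*3^2*5^1*7^1*13^1*71^1*173^1 * 409^1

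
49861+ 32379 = 82240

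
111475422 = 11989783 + 99485639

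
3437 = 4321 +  - 884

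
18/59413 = 18/59413 = 0.00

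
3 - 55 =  - 52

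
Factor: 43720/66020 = 2^1 * 1093^1*3301^(-1) = 2186/3301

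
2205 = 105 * 21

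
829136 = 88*9422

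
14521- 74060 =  - 59539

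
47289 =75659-28370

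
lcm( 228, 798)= 1596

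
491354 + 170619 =661973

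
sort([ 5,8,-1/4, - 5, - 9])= [ - 9, - 5,-1/4,5,8 ]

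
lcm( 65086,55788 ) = 390516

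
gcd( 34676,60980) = 4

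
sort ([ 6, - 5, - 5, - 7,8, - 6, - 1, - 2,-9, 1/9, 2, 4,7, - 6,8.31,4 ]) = [ - 9, - 7, - 6, - 6,-5, - 5, - 2 , - 1, 1/9, 2,4 , 4  ,  6, 7, 8, 8.31 ] 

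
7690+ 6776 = 14466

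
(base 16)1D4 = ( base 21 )116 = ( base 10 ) 468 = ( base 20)138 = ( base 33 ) E6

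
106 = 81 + 25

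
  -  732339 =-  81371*9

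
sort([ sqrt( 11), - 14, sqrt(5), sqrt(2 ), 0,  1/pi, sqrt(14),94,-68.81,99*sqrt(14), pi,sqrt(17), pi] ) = [-68.81  ,-14,0, 1/pi,sqrt( 2) , sqrt( 5), pi,  pi, sqrt( 11 ), sqrt ( 14),  sqrt(17), 94, 99*sqrt(14 )]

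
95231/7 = 13604+3/7 = 13604.43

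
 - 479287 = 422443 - 901730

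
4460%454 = 374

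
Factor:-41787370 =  - 2^1*5^1*4178737^1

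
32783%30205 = 2578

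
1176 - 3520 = -2344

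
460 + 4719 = 5179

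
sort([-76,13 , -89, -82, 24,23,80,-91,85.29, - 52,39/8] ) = [ - 91,-89,-82, - 76, - 52,39/8,13,23,24,80 , 85.29 ]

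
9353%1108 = 489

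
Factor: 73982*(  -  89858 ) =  - 6647874556 =-2^2*71^1*179^1*251^1*521^1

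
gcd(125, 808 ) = 1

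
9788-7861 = 1927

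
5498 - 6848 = -1350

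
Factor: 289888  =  2^5*9059^1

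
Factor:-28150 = -2^1*5^2*563^1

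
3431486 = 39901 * 86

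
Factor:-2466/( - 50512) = 1233/25256 = 2^( - 3) * 3^2*7^( - 1 ) * 11^(-1)*41^( - 1)*137^1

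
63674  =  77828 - 14154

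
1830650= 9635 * 190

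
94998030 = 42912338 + 52085692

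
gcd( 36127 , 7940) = 397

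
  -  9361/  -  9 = 1040 + 1/9 = 1040.11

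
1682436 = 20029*84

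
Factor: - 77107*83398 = - 2^1 * 7^2*23^1*37^1*83^1* 929^1= - 6430569586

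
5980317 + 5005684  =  10986001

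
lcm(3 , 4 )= 12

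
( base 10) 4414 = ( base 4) 1010332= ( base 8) 10476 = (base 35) 3l4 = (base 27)61D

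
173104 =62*2792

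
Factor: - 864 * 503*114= - 2^6*3^4*19^1*503^1 = - 49543488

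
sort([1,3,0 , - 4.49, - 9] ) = [ - 9,-4.49,0  ,  1, 3]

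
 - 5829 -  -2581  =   - 3248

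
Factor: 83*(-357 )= - 3^1*7^1 * 17^1* 83^1 = - 29631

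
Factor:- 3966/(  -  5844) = 661/974 = 2^ (-1)*487^(-1)*661^1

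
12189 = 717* 17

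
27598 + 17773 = 45371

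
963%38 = 13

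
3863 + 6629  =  10492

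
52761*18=949698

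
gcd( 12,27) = 3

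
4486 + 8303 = 12789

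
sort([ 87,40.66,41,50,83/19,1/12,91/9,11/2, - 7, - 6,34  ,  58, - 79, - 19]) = [  -  79, - 19,-7 , - 6, 1/12,83/19,11/2,91/9,  34,40.66, 41,50, 58,87]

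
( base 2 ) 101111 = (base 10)47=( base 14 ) 35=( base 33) 1E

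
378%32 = 26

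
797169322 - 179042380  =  618126942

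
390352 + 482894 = 873246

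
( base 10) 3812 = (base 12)2258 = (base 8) 7344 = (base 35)33w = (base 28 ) 4O4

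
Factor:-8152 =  - 2^3 *1019^1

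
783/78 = 261/26 = 10.04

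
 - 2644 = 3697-6341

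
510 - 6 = 504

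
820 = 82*10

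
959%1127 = 959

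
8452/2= 4226= 4226.00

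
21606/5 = 4321 + 1/5 = 4321.20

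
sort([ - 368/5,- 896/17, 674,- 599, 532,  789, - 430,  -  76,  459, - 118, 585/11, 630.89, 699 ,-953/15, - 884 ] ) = [ - 884, - 599,-430, - 118, - 76, -368/5,-953/15, - 896/17,585/11,459, 532,630.89, 674,  699,  789]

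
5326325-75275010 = -69948685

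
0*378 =0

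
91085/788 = 115 + 465/788 = 115.59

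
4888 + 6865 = 11753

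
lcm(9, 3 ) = 9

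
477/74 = 477/74=6.45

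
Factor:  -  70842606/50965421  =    -  2^1*3^1 * 13^( - 1)*331^1* 35671^1*3920417^ ( - 1 )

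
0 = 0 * 558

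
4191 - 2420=1771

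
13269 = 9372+3897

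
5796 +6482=12278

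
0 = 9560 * 0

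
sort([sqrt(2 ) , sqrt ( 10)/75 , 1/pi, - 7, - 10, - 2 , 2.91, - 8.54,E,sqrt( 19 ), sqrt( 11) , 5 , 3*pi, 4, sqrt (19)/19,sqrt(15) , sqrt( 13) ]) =[-10, - 8.54 ,-7, - 2, sqrt( 10 )/75 , sqrt( 19) /19,1/pi, sqrt( 2 ),E , 2.91 , sqrt( 11 ), sqrt( 13), sqrt(15), 4, sqrt( 19) , 5,  3*pi] 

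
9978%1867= 643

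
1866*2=3732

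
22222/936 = 11111/468 = 23.74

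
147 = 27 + 120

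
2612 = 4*653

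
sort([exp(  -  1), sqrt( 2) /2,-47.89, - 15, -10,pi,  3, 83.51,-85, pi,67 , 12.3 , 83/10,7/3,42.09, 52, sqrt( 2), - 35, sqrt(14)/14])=[- 85, - 47.89, - 35, - 15,-10 , sqrt ( 14 )/14,exp(- 1) , sqrt(2)/2,sqrt(2),  7/3,3, pi, pi  ,  83/10 , 12.3, 42.09,52,67,83.51]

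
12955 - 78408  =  -65453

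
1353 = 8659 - 7306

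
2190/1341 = 1 +283/447 = 1.63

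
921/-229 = -5+224/229 = - 4.02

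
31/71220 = 31/71220 = 0.00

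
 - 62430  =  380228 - 442658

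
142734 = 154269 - 11535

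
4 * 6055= 24220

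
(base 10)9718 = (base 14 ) 3782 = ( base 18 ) 1bhg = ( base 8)22766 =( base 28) CB2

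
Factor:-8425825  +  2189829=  - 2^2*13^1*119923^1  =  - 6235996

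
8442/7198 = 4221/3599 = 1.17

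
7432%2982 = 1468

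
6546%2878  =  790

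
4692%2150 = 392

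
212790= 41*5190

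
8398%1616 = 318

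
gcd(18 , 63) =9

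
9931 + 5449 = 15380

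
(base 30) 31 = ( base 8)133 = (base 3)10101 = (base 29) 34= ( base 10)91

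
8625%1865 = 1165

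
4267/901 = 251/53=4.74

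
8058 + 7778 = 15836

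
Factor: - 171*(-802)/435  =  45714/145 = 2^1*3^1*5^(-1)*19^1*29^( - 1 )* 401^1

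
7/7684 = 7/7684 = 0.00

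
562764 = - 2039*( - 276) 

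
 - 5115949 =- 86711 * 59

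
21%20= 1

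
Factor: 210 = 2^1*3^1*5^1*7^1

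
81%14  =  11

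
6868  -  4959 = 1909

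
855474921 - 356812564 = 498662357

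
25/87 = 25/87  =  0.29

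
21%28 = 21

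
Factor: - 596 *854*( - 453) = 2^3*3^1*7^1 * 61^1 * 149^1*151^1 = 230569752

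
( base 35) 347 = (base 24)6F6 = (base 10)3822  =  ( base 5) 110242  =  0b111011101110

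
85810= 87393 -1583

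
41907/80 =523 + 67/80 = 523.84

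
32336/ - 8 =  - 4042/1 = -4042.00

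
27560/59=467 +7/59  =  467.12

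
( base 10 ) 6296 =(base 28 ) 80o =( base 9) 8565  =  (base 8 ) 14230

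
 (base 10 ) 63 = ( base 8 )77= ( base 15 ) 43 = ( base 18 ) 39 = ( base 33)1U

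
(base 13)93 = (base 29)44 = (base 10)120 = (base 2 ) 1111000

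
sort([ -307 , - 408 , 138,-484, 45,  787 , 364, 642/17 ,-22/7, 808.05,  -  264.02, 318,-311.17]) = [ - 484 , - 408, - 311.17, - 307 ,-264.02, - 22/7 , 642/17,45,138,318,364 , 787,808.05 ]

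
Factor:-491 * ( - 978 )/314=3^1*157^( - 1 )*163^1 * 491^1 = 240099/157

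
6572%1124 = 952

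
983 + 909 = 1892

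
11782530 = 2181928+9600602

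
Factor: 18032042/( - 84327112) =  - 9016021/42163556  =  - 2^ ( - 2)*7^1*1288003^1*10540889^ ( - 1)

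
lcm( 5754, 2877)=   5754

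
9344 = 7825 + 1519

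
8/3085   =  8/3085 = 0.00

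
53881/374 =144 + 25/374 = 144.07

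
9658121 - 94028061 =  - 84369940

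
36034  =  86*419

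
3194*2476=7908344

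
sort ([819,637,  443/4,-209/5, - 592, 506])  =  [ - 592, - 209/5,443/4,506, 637, 819]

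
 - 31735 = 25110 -56845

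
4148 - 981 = 3167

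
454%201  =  52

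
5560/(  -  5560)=-1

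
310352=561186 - 250834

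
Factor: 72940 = 2^2 * 5^1*7^1*521^1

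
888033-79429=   808604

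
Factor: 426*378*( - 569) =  - 91624932 = -2^2*3^4*7^1*71^1 * 569^1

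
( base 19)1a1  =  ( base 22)132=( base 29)J1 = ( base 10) 552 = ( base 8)1050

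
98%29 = 11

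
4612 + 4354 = 8966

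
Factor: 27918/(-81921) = -198/581 = -2^1*3^2*7^(-1)*11^1* 83^( - 1)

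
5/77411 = 5/77411 = 0.00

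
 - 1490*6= - 8940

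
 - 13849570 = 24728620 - 38578190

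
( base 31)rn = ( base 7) 2336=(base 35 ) OK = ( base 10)860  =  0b1101011100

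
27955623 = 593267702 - 565312079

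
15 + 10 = 25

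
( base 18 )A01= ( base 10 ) 3241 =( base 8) 6251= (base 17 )B3B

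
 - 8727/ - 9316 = 8727/9316 = 0.94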